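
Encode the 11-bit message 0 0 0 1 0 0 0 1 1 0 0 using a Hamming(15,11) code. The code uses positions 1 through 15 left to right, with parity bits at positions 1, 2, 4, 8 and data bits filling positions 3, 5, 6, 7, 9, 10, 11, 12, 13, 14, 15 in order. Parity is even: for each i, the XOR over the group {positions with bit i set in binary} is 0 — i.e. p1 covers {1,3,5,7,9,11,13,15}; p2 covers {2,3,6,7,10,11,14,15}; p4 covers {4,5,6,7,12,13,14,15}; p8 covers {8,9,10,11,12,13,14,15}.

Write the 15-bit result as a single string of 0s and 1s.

Place data at non-parity positions: p1 p2 0 p4 0 0 1 p8 0 0 0 1 1 0 0
p1 (pos 1,3,5,7,9,11,13,15): XOR of data positions = 0⊕0⊕1⊕0⊕0⊕1⊕0 = 0
p2 (pos 2,3,6,7,10,11,14,15): XOR of data positions = 0⊕0⊕1⊕0⊕0⊕0⊕0 = 1
p4 (pos 4,5,6,7,12,13,14,15): XOR of data positions = 0⊕0⊕1⊕1⊕1⊕0⊕0 = 1
p8 (pos 8,9,10,11,12,13,14,15): XOR of data positions = 0⊕0⊕0⊕1⊕1⊕0⊕0 = 0
Codeword: 010100100001100

010100100001100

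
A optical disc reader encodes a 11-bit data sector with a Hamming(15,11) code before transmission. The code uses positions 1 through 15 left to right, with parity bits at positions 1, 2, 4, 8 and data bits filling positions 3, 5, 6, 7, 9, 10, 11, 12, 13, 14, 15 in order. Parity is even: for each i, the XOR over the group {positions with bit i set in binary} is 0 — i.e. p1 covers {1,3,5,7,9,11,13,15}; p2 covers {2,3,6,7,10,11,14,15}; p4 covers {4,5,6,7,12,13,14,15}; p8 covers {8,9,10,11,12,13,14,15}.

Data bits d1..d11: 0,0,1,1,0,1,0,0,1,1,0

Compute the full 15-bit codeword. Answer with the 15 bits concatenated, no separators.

000001110100110

Place data at non-parity positions: p1 p2 0 p4 0 1 1 p8 0 1 0 0 1 1 0
p1 (pos 1,3,5,7,9,11,13,15): XOR of data positions = 0⊕0⊕1⊕0⊕0⊕1⊕0 = 0
p2 (pos 2,3,6,7,10,11,14,15): XOR of data positions = 0⊕1⊕1⊕1⊕0⊕1⊕0 = 0
p4 (pos 4,5,6,7,12,13,14,15): XOR of data positions = 0⊕1⊕1⊕0⊕1⊕1⊕0 = 0
p8 (pos 8,9,10,11,12,13,14,15): XOR of data positions = 0⊕1⊕0⊕0⊕1⊕1⊕0 = 1
Codeword: 000001110100110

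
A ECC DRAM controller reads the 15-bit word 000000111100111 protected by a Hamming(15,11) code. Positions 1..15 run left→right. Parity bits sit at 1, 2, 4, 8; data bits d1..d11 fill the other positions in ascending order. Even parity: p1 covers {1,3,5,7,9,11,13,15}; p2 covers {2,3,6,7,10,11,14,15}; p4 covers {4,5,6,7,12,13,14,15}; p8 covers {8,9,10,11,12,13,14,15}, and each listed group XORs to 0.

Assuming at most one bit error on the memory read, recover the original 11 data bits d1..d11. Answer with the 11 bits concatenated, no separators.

s1 (pos 1,3,5,7,9,11,13,15): 0⊕0⊕0⊕1⊕1⊕0⊕1⊕1 = 0
s2 (pos 2,3,6,7,10,11,14,15): 0⊕0⊕0⊕1⊕1⊕0⊕1⊕1 = 0
s4 (pos 4,5,6,7,12,13,14,15): 0⊕0⊕0⊕1⊕0⊕1⊕1⊕1 = 0
s8 (pos 8,9,10,11,12,13,14,15): 1⊕1⊕1⊕0⊕0⊕1⊕1⊕1 = 0
Syndrome s8…s1 = 0000 → no error.
Read data bits from positions 3,5,6,7,9,10,11,12,13,14,15: 00011100111

00011100111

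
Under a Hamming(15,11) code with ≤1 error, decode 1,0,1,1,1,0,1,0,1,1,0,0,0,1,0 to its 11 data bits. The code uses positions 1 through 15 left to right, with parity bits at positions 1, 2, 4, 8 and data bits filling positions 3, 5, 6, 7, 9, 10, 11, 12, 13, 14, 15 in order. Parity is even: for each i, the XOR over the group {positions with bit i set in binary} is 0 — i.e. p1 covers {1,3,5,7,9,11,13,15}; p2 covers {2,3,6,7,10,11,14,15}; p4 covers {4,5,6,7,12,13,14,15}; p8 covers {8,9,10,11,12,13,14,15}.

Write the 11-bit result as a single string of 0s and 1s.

s1 (pos 1,3,5,7,9,11,13,15): 1⊕1⊕1⊕1⊕1⊕0⊕0⊕0 = 1
s2 (pos 2,3,6,7,10,11,14,15): 0⊕1⊕0⊕1⊕1⊕0⊕1⊕0 = 0
s4 (pos 4,5,6,7,12,13,14,15): 1⊕1⊕0⊕1⊕0⊕0⊕1⊕0 = 0
s8 (pos 8,9,10,11,12,13,14,15): 0⊕1⊕1⊕0⊕0⊕0⊕1⊕0 = 1
Syndrome s8…s1 = 1001 → error at position 9.
Flip position 9: 101110101100010 → 101110100100010
Read data bits from positions 3,5,6,7,9,10,11,12,13,14,15: 11010100010

11010100010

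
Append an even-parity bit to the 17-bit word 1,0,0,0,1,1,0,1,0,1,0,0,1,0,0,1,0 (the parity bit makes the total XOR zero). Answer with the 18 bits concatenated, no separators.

XOR of the 17 data bits: 1⊕0⊕0⊕0⊕1⊕1⊕0⊕1⊕0⊕1⊕0⊕0⊕1⊕0⊕0⊕1⊕0 = 1
Parity bit = 1 (so all 18 bits XOR to 0).

100011010100100101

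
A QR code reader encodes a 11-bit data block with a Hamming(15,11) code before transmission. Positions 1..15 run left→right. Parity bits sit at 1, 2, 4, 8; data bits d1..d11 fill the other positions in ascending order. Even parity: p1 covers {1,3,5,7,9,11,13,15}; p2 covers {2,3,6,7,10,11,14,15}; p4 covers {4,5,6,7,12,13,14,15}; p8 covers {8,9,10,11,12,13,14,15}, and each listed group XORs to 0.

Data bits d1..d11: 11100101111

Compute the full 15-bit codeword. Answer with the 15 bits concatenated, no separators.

011011010101111

Place data at non-parity positions: p1 p2 1 p4 1 1 0 p8 0 1 0 1 1 1 1
p1 (pos 1,3,5,7,9,11,13,15): XOR of data positions = 1⊕1⊕0⊕0⊕0⊕1⊕1 = 0
p2 (pos 2,3,6,7,10,11,14,15): XOR of data positions = 1⊕1⊕0⊕1⊕0⊕1⊕1 = 1
p4 (pos 4,5,6,7,12,13,14,15): XOR of data positions = 1⊕1⊕0⊕1⊕1⊕1⊕1 = 0
p8 (pos 8,9,10,11,12,13,14,15): XOR of data positions = 0⊕1⊕0⊕1⊕1⊕1⊕1 = 1
Codeword: 011011010101111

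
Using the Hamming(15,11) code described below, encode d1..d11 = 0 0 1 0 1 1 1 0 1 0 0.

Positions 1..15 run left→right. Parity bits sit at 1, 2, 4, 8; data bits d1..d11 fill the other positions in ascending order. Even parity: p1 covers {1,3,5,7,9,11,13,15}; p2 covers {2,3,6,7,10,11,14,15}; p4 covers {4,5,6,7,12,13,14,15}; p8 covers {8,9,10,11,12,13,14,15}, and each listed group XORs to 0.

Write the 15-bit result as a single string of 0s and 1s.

Place data at non-parity positions: p1 p2 0 p4 0 1 0 p8 1 1 1 0 1 0 0
p1 (pos 1,3,5,7,9,11,13,15): XOR of data positions = 0⊕0⊕0⊕1⊕1⊕1⊕0 = 1
p2 (pos 2,3,6,7,10,11,14,15): XOR of data positions = 0⊕1⊕0⊕1⊕1⊕0⊕0 = 1
p4 (pos 4,5,6,7,12,13,14,15): XOR of data positions = 0⊕1⊕0⊕0⊕1⊕0⊕0 = 0
p8 (pos 8,9,10,11,12,13,14,15): XOR of data positions = 1⊕1⊕1⊕0⊕1⊕0⊕0 = 0
Codeword: 110001001110100

110001001110100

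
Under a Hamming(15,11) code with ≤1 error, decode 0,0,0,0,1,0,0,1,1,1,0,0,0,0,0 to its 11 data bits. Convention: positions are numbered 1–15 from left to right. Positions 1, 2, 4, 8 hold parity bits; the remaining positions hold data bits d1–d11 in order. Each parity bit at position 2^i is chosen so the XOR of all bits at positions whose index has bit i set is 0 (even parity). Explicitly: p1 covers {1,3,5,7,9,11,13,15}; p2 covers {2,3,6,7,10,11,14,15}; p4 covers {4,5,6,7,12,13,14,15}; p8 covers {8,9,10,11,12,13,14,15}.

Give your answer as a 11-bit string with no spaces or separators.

s1 (pos 1,3,5,7,9,11,13,15): 0⊕0⊕1⊕0⊕1⊕0⊕0⊕0 = 0
s2 (pos 2,3,6,7,10,11,14,15): 0⊕0⊕0⊕0⊕1⊕0⊕0⊕0 = 1
s4 (pos 4,5,6,7,12,13,14,15): 0⊕1⊕0⊕0⊕0⊕0⊕0⊕0 = 1
s8 (pos 8,9,10,11,12,13,14,15): 1⊕1⊕1⊕0⊕0⊕0⊕0⊕0 = 1
Syndrome s8…s1 = 1110 → error at position 14.
Flip position 14: 000010011100000 → 000010011100010
Read data bits from positions 3,5,6,7,9,10,11,12,13,14,15: 01001100010

01001100010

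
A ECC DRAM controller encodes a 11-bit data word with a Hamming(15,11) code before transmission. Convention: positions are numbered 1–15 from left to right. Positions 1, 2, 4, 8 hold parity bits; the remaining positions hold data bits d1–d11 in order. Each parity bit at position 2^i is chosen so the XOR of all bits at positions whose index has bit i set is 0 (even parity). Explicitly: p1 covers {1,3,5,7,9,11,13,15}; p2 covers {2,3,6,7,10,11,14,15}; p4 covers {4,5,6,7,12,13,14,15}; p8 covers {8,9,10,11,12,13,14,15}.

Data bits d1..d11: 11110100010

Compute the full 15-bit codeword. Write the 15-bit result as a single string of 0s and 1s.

111011100100010

Place data at non-parity positions: p1 p2 1 p4 1 1 1 p8 0 1 0 0 0 1 0
p1 (pos 1,3,5,7,9,11,13,15): XOR of data positions = 1⊕1⊕1⊕0⊕0⊕0⊕0 = 1
p2 (pos 2,3,6,7,10,11,14,15): XOR of data positions = 1⊕1⊕1⊕1⊕0⊕1⊕0 = 1
p4 (pos 4,5,6,7,12,13,14,15): XOR of data positions = 1⊕1⊕1⊕0⊕0⊕1⊕0 = 0
p8 (pos 8,9,10,11,12,13,14,15): XOR of data positions = 0⊕1⊕0⊕0⊕0⊕1⊕0 = 0
Codeword: 111011100100010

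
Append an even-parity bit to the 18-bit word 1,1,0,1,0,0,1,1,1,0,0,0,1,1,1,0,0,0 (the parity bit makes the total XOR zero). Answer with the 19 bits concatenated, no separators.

1101001110001110001

XOR of the 18 data bits: 1⊕1⊕0⊕1⊕0⊕0⊕1⊕1⊕1⊕0⊕0⊕0⊕1⊕1⊕1⊕0⊕0⊕0 = 1
Parity bit = 1 (so all 19 bits XOR to 0).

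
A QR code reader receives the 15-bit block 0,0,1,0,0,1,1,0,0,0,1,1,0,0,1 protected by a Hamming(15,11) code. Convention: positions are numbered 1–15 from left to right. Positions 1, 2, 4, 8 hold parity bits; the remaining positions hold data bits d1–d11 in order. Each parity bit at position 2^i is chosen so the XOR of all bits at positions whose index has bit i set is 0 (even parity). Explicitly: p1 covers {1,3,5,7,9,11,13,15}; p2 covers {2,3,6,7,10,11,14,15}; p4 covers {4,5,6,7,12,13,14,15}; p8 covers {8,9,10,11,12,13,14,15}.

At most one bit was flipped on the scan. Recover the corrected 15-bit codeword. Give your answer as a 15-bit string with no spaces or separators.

001001100111001

s1 (pos 1,3,5,7,9,11,13,15): 0⊕1⊕0⊕1⊕0⊕1⊕0⊕1 = 0
s2 (pos 2,3,6,7,10,11,14,15): 0⊕1⊕1⊕1⊕0⊕1⊕0⊕1 = 1
s4 (pos 4,5,6,7,12,13,14,15): 0⊕0⊕1⊕1⊕1⊕0⊕0⊕1 = 0
s8 (pos 8,9,10,11,12,13,14,15): 0⊕0⊕0⊕1⊕1⊕0⊕0⊕1 = 1
Syndrome s8…s1 = 1010 → error at position 10.
Flip position 10: 001001100011001 → 001001100111001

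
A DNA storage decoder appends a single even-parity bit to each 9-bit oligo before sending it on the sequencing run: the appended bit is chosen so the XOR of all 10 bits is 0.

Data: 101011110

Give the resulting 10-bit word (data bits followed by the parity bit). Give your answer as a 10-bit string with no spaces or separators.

1010111100

XOR of the 9 data bits: 1⊕0⊕1⊕0⊕1⊕1⊕1⊕1⊕0 = 0
Parity bit = 0 (so all 10 bits XOR to 0).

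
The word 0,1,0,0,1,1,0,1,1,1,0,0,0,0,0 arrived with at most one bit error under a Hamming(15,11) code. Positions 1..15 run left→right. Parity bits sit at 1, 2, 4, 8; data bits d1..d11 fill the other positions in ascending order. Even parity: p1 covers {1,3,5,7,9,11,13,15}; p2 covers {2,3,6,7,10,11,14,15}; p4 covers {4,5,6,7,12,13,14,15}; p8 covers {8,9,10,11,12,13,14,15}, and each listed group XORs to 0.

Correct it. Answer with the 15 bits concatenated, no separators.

s1 (pos 1,3,5,7,9,11,13,15): 0⊕0⊕1⊕0⊕1⊕0⊕0⊕0 = 0
s2 (pos 2,3,6,7,10,11,14,15): 1⊕0⊕1⊕0⊕1⊕0⊕0⊕0 = 1
s4 (pos 4,5,6,7,12,13,14,15): 0⊕1⊕1⊕0⊕0⊕0⊕0⊕0 = 0
s8 (pos 8,9,10,11,12,13,14,15): 1⊕1⊕1⊕0⊕0⊕0⊕0⊕0 = 1
Syndrome s8…s1 = 1010 → error at position 10.
Flip position 10: 010011011100000 → 010011011000000

010011011000000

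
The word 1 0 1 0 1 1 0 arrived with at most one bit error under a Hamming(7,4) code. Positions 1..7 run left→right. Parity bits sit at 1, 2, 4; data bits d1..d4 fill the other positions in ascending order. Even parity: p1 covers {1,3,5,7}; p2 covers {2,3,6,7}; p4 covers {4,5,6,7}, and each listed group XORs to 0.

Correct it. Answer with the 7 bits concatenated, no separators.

s1 (pos 1,3,5,7): 1⊕1⊕1⊕0 = 1
s2 (pos 2,3,6,7): 0⊕1⊕1⊕0 = 0
s4 (pos 4,5,6,7): 0⊕1⊕1⊕0 = 0
Syndrome s4…s1 = 001 → error at position 1.
Flip position 1: 1010110 → 0010110

0010110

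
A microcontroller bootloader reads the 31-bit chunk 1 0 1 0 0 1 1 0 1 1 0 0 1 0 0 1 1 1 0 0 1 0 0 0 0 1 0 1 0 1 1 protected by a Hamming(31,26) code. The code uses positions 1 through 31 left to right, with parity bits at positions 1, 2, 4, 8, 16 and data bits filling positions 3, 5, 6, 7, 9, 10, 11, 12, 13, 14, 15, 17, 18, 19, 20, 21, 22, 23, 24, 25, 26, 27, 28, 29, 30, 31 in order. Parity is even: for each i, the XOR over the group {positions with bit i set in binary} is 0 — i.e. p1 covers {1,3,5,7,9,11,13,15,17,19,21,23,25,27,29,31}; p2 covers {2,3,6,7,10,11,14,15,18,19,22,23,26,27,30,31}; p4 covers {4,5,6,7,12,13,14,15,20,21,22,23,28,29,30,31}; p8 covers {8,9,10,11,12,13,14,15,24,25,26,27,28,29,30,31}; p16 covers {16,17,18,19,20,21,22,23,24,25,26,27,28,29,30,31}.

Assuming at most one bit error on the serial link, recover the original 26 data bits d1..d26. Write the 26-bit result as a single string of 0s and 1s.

s1 (pos 1,3,5,7,9,11,13,15,17,19,21,23,25,27,29,31): 1⊕1⊕0⊕1⊕1⊕0⊕1⊕0⊕1⊕0⊕1⊕0⊕0⊕0⊕0⊕1 = 0
s2 (pos 2,3,6,7,10,11,14,15,18,19,22,23,26,27,30,31): 0⊕1⊕1⊕1⊕1⊕0⊕0⊕0⊕1⊕0⊕0⊕0⊕1⊕0⊕1⊕1 = 0
s4 (pos 4,5,6,7,12,13,14,15,20,21,22,23,28,29,30,31): 0⊕0⊕1⊕1⊕0⊕1⊕0⊕0⊕0⊕1⊕0⊕0⊕1⊕0⊕1⊕1 = 1
s8 (pos 8,9,10,11,12,13,14,15,24,25,26,27,28,29,30,31): 0⊕1⊕1⊕0⊕0⊕1⊕0⊕0⊕0⊕0⊕1⊕0⊕1⊕0⊕1⊕1 = 1
s16 (pos 16,17,18,19,20,21,22,23,24,25,26,27,28,29,30,31): 1⊕1⊕1⊕0⊕0⊕1⊕0⊕0⊕0⊕0⊕1⊕0⊕1⊕0⊕1⊕1 = 0
Syndrome s16…s1 = 01100 → error at position 12.
Flip position 12: 1010011011001001110010000101011 → 1010011011011001110010000101011
Read data bits from positions 3,5,6,7,9,10,11,12,13,14,15,17,18,19,20,21,22,23,24,25,26,27,28,29,30,31: 10111101100110010000101011

10111101100110010000101011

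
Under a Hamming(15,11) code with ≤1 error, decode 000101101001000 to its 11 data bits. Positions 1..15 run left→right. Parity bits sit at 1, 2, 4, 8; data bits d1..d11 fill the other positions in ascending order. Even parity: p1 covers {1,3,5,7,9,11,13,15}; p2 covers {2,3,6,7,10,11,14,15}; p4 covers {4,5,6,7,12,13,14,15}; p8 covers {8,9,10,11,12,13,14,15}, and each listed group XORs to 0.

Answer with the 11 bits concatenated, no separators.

s1 (pos 1,3,5,7,9,11,13,15): 0⊕0⊕0⊕1⊕1⊕0⊕0⊕0 = 0
s2 (pos 2,3,6,7,10,11,14,15): 0⊕0⊕1⊕1⊕0⊕0⊕0⊕0 = 0
s4 (pos 4,5,6,7,12,13,14,15): 1⊕0⊕1⊕1⊕1⊕0⊕0⊕0 = 0
s8 (pos 8,9,10,11,12,13,14,15): 0⊕1⊕0⊕0⊕1⊕0⊕0⊕0 = 0
Syndrome s8…s1 = 0000 → no error.
Read data bits from positions 3,5,6,7,9,10,11,12,13,14,15: 00111001000

00111001000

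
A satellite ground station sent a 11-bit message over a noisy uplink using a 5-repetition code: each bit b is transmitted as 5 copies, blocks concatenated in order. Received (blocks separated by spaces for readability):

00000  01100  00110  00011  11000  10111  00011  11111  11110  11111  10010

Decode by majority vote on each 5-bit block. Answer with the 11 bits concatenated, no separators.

00000101110

Block 1 (00000): 0 ones → 0
Block 2 (01100): 2 ones → 0
Block 3 (00110): 2 ones → 0
Block 4 (00011): 2 ones → 0
Block 5 (11000): 2 ones → 0
Block 6 (10111): 4 ones → 1
Block 7 (00011): 2 ones → 0
Block 8 (11111): 5 ones → 1
Block 9 (11110): 4 ones → 1
Block 10 (11111): 5 ones → 1
Block 11 (10010): 2 ones → 0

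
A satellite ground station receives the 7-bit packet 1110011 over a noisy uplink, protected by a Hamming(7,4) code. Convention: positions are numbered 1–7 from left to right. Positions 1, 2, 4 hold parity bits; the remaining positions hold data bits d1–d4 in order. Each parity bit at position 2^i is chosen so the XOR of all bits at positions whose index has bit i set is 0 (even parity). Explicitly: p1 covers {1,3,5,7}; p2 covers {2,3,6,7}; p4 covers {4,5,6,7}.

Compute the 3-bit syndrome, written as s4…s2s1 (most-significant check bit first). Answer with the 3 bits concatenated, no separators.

001

s1 (pos 1,3,5,7): 1⊕1⊕0⊕1 = 1
s2 (pos 2,3,6,7): 1⊕1⊕1⊕1 = 0
s4 (pos 4,5,6,7): 0⊕0⊕1⊕1 = 0
Syndrome s4…s1 = 001 → error at position 1.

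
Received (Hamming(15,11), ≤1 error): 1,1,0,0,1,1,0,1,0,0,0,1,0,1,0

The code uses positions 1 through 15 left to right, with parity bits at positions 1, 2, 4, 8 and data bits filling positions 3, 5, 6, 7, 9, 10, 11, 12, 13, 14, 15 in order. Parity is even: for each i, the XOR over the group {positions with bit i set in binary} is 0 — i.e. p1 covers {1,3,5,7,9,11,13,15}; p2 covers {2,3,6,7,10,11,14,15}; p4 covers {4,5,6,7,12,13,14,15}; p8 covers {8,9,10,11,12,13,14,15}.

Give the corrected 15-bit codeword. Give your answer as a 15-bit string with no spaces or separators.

s1 (pos 1,3,5,7,9,11,13,15): 1⊕0⊕1⊕0⊕0⊕0⊕0⊕0 = 0
s2 (pos 2,3,6,7,10,11,14,15): 1⊕0⊕1⊕0⊕0⊕0⊕1⊕0 = 1
s4 (pos 4,5,6,7,12,13,14,15): 0⊕1⊕1⊕0⊕1⊕0⊕1⊕0 = 0
s8 (pos 8,9,10,11,12,13,14,15): 1⊕0⊕0⊕0⊕1⊕0⊕1⊕0 = 1
Syndrome s8…s1 = 1010 → error at position 10.
Flip position 10: 110011010001010 → 110011010101010

110011010101010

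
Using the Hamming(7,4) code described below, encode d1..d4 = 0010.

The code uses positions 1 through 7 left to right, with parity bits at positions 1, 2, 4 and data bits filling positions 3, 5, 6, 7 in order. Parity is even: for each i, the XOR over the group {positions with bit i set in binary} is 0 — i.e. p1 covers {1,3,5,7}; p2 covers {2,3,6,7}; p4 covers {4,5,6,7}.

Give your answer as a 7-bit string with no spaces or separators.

Place data at non-parity positions: p1 p2 0 p4 0 1 0
p1 (pos 1,3,5,7): XOR of data positions = 0⊕0⊕0 = 0
p2 (pos 2,3,6,7): XOR of data positions = 0⊕1⊕0 = 1
p4 (pos 4,5,6,7): XOR of data positions = 0⊕1⊕0 = 1
Codeword: 0101010

0101010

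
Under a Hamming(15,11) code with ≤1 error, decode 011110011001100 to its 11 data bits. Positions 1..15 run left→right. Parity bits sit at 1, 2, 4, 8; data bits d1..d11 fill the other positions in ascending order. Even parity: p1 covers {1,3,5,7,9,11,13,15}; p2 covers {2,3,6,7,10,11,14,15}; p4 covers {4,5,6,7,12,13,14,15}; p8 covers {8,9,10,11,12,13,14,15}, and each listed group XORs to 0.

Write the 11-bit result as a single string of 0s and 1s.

s1 (pos 1,3,5,7,9,11,13,15): 0⊕1⊕1⊕0⊕1⊕0⊕1⊕0 = 0
s2 (pos 2,3,6,7,10,11,14,15): 1⊕1⊕0⊕0⊕0⊕0⊕0⊕0 = 0
s4 (pos 4,5,6,7,12,13,14,15): 1⊕1⊕0⊕0⊕1⊕1⊕0⊕0 = 0
s8 (pos 8,9,10,11,12,13,14,15): 1⊕1⊕0⊕0⊕1⊕1⊕0⊕0 = 0
Syndrome s8…s1 = 0000 → no error.
Read data bits from positions 3,5,6,7,9,10,11,12,13,14,15: 11001001100

11001001100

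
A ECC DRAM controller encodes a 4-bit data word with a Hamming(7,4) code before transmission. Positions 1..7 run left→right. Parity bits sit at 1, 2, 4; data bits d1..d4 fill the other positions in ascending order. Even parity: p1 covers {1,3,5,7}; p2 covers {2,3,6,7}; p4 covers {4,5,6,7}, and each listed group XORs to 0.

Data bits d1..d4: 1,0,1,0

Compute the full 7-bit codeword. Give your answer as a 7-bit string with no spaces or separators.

Place data at non-parity positions: p1 p2 1 p4 0 1 0
p1 (pos 1,3,5,7): XOR of data positions = 1⊕0⊕0 = 1
p2 (pos 2,3,6,7): XOR of data positions = 1⊕1⊕0 = 0
p4 (pos 4,5,6,7): XOR of data positions = 0⊕1⊕0 = 1
Codeword: 1011010

1011010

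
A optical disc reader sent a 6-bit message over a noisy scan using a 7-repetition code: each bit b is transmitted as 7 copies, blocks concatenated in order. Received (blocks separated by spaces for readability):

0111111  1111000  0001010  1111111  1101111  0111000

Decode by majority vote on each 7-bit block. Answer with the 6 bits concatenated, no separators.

Block 1 (0111111): 6 ones → 1
Block 2 (1111000): 4 ones → 1
Block 3 (0001010): 2 ones → 0
Block 4 (1111111): 7 ones → 1
Block 5 (1101111): 6 ones → 1
Block 6 (0111000): 3 ones → 0

110110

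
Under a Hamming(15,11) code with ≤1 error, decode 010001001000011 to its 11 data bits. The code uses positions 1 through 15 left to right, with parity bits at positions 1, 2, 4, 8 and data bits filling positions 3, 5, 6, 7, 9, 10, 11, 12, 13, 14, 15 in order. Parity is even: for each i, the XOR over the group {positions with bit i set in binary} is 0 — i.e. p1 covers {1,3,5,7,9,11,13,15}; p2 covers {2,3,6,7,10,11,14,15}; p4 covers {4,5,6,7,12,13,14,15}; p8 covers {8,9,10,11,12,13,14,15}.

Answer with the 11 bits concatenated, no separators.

s1 (pos 1,3,5,7,9,11,13,15): 0⊕0⊕0⊕0⊕1⊕0⊕0⊕1 = 0
s2 (pos 2,3,6,7,10,11,14,15): 1⊕0⊕1⊕0⊕0⊕0⊕1⊕1 = 0
s4 (pos 4,5,6,7,12,13,14,15): 0⊕0⊕1⊕0⊕0⊕0⊕1⊕1 = 1
s8 (pos 8,9,10,11,12,13,14,15): 0⊕1⊕0⊕0⊕0⊕0⊕1⊕1 = 1
Syndrome s8…s1 = 1100 → error at position 12.
Flip position 12: 010001001000011 → 010001001001011
Read data bits from positions 3,5,6,7,9,10,11,12,13,14,15: 00101001011

00101001011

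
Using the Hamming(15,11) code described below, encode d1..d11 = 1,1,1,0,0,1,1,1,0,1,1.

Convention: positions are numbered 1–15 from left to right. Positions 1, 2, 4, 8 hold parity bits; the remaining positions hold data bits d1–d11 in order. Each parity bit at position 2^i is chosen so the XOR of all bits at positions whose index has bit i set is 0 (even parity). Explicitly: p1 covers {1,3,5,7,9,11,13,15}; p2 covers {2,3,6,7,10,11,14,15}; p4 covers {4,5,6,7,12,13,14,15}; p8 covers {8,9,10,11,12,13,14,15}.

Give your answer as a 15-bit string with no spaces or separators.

Place data at non-parity positions: p1 p2 1 p4 1 1 0 p8 0 1 1 1 0 1 1
p1 (pos 1,3,5,7,9,11,13,15): XOR of data positions = 1⊕1⊕0⊕0⊕1⊕0⊕1 = 0
p2 (pos 2,3,6,7,10,11,14,15): XOR of data positions = 1⊕1⊕0⊕1⊕1⊕1⊕1 = 0
p4 (pos 4,5,6,7,12,13,14,15): XOR of data positions = 1⊕1⊕0⊕1⊕0⊕1⊕1 = 1
p8 (pos 8,9,10,11,12,13,14,15): XOR of data positions = 0⊕1⊕1⊕1⊕0⊕1⊕1 = 1
Codeword: 001111010111011

001111010111011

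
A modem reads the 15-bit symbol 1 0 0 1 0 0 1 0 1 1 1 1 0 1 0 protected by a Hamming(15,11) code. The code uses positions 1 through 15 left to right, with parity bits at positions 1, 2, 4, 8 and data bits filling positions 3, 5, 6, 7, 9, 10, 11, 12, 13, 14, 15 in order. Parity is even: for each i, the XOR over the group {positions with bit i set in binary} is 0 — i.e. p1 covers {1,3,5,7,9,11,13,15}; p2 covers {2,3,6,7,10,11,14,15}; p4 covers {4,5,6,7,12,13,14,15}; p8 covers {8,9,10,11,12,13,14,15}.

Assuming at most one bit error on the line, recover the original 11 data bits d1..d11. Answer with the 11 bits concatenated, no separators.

00011111010

s1 (pos 1,3,5,7,9,11,13,15): 1⊕0⊕0⊕1⊕1⊕1⊕0⊕0 = 0
s2 (pos 2,3,6,7,10,11,14,15): 0⊕0⊕0⊕1⊕1⊕1⊕1⊕0 = 0
s4 (pos 4,5,6,7,12,13,14,15): 1⊕0⊕0⊕1⊕1⊕0⊕1⊕0 = 0
s8 (pos 8,9,10,11,12,13,14,15): 0⊕1⊕1⊕1⊕1⊕0⊕1⊕0 = 1
Syndrome s8…s1 = 1000 → error at position 8.
Flip position 8: 100100101111010 → 100100111111010
Read data bits from positions 3,5,6,7,9,10,11,12,13,14,15: 00011111010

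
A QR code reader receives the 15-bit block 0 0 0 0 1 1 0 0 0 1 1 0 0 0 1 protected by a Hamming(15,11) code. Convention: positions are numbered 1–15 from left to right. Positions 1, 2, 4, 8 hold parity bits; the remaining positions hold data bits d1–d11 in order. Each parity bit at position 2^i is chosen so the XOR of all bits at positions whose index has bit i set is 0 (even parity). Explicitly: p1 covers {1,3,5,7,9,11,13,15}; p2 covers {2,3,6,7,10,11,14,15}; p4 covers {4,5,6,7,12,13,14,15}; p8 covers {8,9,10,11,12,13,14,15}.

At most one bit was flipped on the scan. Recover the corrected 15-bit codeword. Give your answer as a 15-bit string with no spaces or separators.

s1 (pos 1,3,5,7,9,11,13,15): 0⊕0⊕1⊕0⊕0⊕1⊕0⊕1 = 1
s2 (pos 2,3,6,7,10,11,14,15): 0⊕0⊕1⊕0⊕1⊕1⊕0⊕1 = 0
s4 (pos 4,5,6,7,12,13,14,15): 0⊕1⊕1⊕0⊕0⊕0⊕0⊕1 = 1
s8 (pos 8,9,10,11,12,13,14,15): 0⊕0⊕1⊕1⊕0⊕0⊕0⊕1 = 1
Syndrome s8…s1 = 1101 → error at position 13.
Flip position 13: 000011000110001 → 000011000110101

000011000110101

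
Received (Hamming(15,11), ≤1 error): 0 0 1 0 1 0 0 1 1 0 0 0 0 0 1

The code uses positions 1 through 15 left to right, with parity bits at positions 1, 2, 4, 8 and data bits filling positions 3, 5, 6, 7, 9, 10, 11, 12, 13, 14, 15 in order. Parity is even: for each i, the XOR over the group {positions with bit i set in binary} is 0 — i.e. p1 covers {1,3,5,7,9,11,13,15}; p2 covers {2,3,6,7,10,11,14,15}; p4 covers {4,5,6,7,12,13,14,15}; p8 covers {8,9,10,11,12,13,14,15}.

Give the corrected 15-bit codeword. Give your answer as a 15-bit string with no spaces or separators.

001010001000001

s1 (pos 1,3,5,7,9,11,13,15): 0⊕1⊕1⊕0⊕1⊕0⊕0⊕1 = 0
s2 (pos 2,3,6,7,10,11,14,15): 0⊕1⊕0⊕0⊕0⊕0⊕0⊕1 = 0
s4 (pos 4,5,6,7,12,13,14,15): 0⊕1⊕0⊕0⊕0⊕0⊕0⊕1 = 0
s8 (pos 8,9,10,11,12,13,14,15): 1⊕1⊕0⊕0⊕0⊕0⊕0⊕1 = 1
Syndrome s8…s1 = 1000 → error at position 8.
Flip position 8: 001010011000001 → 001010001000001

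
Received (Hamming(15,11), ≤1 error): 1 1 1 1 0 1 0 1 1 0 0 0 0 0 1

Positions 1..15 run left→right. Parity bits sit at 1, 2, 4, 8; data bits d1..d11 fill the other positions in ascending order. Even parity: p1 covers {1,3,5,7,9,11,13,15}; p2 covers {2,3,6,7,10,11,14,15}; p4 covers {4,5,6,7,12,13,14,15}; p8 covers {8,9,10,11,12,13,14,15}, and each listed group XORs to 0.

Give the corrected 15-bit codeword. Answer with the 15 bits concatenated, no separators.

111101011001001

s1 (pos 1,3,5,7,9,11,13,15): 1⊕1⊕0⊕0⊕1⊕0⊕0⊕1 = 0
s2 (pos 2,3,6,7,10,11,14,15): 1⊕1⊕1⊕0⊕0⊕0⊕0⊕1 = 0
s4 (pos 4,5,6,7,12,13,14,15): 1⊕0⊕1⊕0⊕0⊕0⊕0⊕1 = 1
s8 (pos 8,9,10,11,12,13,14,15): 1⊕1⊕0⊕0⊕0⊕0⊕0⊕1 = 1
Syndrome s8…s1 = 1100 → error at position 12.
Flip position 12: 111101011000001 → 111101011001001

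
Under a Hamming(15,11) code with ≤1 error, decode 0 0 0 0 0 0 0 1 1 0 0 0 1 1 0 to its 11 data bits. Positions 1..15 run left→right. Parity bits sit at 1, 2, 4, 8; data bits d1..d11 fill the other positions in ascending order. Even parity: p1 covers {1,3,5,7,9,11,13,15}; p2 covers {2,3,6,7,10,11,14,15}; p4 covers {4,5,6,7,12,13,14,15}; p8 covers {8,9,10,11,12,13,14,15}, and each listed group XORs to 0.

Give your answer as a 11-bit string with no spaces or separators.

s1 (pos 1,3,5,7,9,11,13,15): 0⊕0⊕0⊕0⊕1⊕0⊕1⊕0 = 0
s2 (pos 2,3,6,7,10,11,14,15): 0⊕0⊕0⊕0⊕0⊕0⊕1⊕0 = 1
s4 (pos 4,5,6,7,12,13,14,15): 0⊕0⊕0⊕0⊕0⊕1⊕1⊕0 = 0
s8 (pos 8,9,10,11,12,13,14,15): 1⊕1⊕0⊕0⊕0⊕1⊕1⊕0 = 0
Syndrome s8…s1 = 0010 → error at position 2.
Flip position 2: 000000011000110 → 010000011000110
Read data bits from positions 3,5,6,7,9,10,11,12,13,14,15: 00001000110

00001000110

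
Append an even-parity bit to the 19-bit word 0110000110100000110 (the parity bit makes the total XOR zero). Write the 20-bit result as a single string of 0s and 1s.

01100001101000001101

XOR of the 19 data bits: 0⊕1⊕1⊕0⊕0⊕0⊕0⊕1⊕1⊕0⊕1⊕0⊕0⊕0⊕0⊕0⊕1⊕1⊕0 = 1
Parity bit = 1 (so all 20 bits XOR to 0).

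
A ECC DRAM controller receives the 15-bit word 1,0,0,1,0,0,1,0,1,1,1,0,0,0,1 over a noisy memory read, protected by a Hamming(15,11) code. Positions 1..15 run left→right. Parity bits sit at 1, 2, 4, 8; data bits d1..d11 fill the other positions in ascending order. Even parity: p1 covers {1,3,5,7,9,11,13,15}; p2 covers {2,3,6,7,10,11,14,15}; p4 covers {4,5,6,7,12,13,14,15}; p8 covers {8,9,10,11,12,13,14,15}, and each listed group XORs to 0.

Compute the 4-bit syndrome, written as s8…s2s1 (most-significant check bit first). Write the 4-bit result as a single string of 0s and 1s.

0101

s1 (pos 1,3,5,7,9,11,13,15): 1⊕0⊕0⊕1⊕1⊕1⊕0⊕1 = 1
s2 (pos 2,3,6,7,10,11,14,15): 0⊕0⊕0⊕1⊕1⊕1⊕0⊕1 = 0
s4 (pos 4,5,6,7,12,13,14,15): 1⊕0⊕0⊕1⊕0⊕0⊕0⊕1 = 1
s8 (pos 8,9,10,11,12,13,14,15): 0⊕1⊕1⊕1⊕0⊕0⊕0⊕1 = 0
Syndrome s8…s1 = 0101 → error at position 5.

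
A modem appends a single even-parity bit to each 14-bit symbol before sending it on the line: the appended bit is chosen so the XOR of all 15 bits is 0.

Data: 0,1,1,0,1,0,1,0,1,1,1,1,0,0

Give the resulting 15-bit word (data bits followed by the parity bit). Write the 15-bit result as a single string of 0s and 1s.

XOR of the 14 data bits: 0⊕1⊕1⊕0⊕1⊕0⊕1⊕0⊕1⊕1⊕1⊕1⊕0⊕0 = 0
Parity bit = 0 (so all 15 bits XOR to 0).

011010101111000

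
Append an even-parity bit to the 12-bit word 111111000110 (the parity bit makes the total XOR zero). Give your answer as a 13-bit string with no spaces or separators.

1111110001100

XOR of the 12 data bits: 1⊕1⊕1⊕1⊕1⊕1⊕0⊕0⊕0⊕1⊕1⊕0 = 0
Parity bit = 0 (so all 13 bits XOR to 0).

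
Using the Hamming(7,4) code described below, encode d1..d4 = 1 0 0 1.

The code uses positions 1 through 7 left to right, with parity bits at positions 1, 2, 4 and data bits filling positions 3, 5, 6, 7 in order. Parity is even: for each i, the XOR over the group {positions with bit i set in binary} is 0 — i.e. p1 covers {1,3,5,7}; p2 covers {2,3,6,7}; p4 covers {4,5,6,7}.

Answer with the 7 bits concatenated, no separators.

0011001

Place data at non-parity positions: p1 p2 1 p4 0 0 1
p1 (pos 1,3,5,7): XOR of data positions = 1⊕0⊕1 = 0
p2 (pos 2,3,6,7): XOR of data positions = 1⊕0⊕1 = 0
p4 (pos 4,5,6,7): XOR of data positions = 0⊕0⊕1 = 1
Codeword: 0011001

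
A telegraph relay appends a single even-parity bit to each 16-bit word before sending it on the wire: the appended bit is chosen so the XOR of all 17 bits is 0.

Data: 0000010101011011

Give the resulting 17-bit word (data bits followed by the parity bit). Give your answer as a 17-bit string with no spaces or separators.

XOR of the 16 data bits: 0⊕0⊕0⊕0⊕0⊕1⊕0⊕1⊕0⊕1⊕0⊕1⊕1⊕0⊕1⊕1 = 1
Parity bit = 1 (so all 17 bits XOR to 0).

00000101010110111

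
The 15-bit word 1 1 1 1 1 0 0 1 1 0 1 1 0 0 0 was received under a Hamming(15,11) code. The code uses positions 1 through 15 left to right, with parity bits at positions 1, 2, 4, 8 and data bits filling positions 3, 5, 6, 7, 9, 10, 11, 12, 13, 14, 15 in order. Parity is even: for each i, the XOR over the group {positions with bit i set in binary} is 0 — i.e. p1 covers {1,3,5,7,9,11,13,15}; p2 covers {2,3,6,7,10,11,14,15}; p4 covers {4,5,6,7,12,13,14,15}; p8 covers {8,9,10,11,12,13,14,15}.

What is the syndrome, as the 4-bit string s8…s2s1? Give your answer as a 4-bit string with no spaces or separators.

0111

s1 (pos 1,3,5,7,9,11,13,15): 1⊕1⊕1⊕0⊕1⊕1⊕0⊕0 = 1
s2 (pos 2,3,6,7,10,11,14,15): 1⊕1⊕0⊕0⊕0⊕1⊕0⊕0 = 1
s4 (pos 4,5,6,7,12,13,14,15): 1⊕1⊕0⊕0⊕1⊕0⊕0⊕0 = 1
s8 (pos 8,9,10,11,12,13,14,15): 1⊕1⊕0⊕1⊕1⊕0⊕0⊕0 = 0
Syndrome s8…s1 = 0111 → error at position 7.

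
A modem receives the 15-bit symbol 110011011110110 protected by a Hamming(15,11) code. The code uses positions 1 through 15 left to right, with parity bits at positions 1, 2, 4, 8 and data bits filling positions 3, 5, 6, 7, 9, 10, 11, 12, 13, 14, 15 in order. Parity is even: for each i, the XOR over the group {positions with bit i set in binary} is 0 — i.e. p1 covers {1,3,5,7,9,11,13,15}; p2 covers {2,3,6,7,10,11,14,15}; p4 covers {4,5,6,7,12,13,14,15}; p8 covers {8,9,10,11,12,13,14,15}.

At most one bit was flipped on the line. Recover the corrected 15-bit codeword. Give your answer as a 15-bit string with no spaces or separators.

s1 (pos 1,3,5,7,9,11,13,15): 1⊕0⊕1⊕0⊕1⊕1⊕1⊕0 = 1
s2 (pos 2,3,6,7,10,11,14,15): 1⊕0⊕1⊕0⊕1⊕1⊕1⊕0 = 1
s4 (pos 4,5,6,7,12,13,14,15): 0⊕1⊕1⊕0⊕0⊕1⊕1⊕0 = 0
s8 (pos 8,9,10,11,12,13,14,15): 1⊕1⊕1⊕1⊕0⊕1⊕1⊕0 = 0
Syndrome s8…s1 = 0011 → error at position 3.
Flip position 3: 110011011110110 → 111011011110110

111011011110110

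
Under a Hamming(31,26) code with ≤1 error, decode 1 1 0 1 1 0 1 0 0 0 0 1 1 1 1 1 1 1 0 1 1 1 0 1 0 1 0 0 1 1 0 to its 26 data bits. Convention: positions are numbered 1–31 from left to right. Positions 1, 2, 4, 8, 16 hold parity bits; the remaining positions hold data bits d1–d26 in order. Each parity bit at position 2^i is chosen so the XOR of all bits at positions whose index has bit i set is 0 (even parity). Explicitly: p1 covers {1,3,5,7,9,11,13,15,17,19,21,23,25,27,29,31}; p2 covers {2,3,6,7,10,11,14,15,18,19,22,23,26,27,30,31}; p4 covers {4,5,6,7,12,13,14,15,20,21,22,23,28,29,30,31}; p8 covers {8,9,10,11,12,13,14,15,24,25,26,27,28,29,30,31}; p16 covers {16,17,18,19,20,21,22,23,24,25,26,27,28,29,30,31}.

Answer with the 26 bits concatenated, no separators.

s1 (pos 1,3,5,7,9,11,13,15,17,19,21,23,25,27,29,31): 1⊕0⊕1⊕1⊕0⊕0⊕1⊕1⊕1⊕0⊕1⊕0⊕0⊕0⊕1⊕0 = 0
s2 (pos 2,3,6,7,10,11,14,15,18,19,22,23,26,27,30,31): 1⊕0⊕0⊕1⊕0⊕0⊕1⊕1⊕1⊕0⊕1⊕0⊕1⊕0⊕1⊕0 = 0
s4 (pos 4,5,6,7,12,13,14,15,20,21,22,23,28,29,30,31): 1⊕1⊕0⊕1⊕1⊕1⊕1⊕1⊕1⊕1⊕1⊕0⊕0⊕1⊕1⊕0 = 0
s8 (pos 8,9,10,11,12,13,14,15,24,25,26,27,28,29,30,31): 0⊕0⊕0⊕0⊕1⊕1⊕1⊕1⊕1⊕0⊕1⊕0⊕0⊕1⊕1⊕0 = 0
s16 (pos 16,17,18,19,20,21,22,23,24,25,26,27,28,29,30,31): 1⊕1⊕1⊕0⊕1⊕1⊕1⊕0⊕1⊕0⊕1⊕0⊕0⊕1⊕1⊕0 = 0
Syndrome s16…s1 = 00000 → no error.
Read data bits from positions 3,5,6,7,9,10,11,12,13,14,15,17,18,19,20,21,22,23,24,25,26,27,28,29,30,31: 01010001111110111010100110

01010001111110111010100110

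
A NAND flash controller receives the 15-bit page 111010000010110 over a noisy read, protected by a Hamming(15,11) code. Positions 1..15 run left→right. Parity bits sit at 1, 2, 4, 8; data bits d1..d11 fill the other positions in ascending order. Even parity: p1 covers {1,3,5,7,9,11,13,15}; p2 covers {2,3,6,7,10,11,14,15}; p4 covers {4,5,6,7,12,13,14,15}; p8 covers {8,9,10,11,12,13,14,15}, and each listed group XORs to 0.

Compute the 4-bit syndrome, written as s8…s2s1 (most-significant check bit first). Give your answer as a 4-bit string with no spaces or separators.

s1 (pos 1,3,5,7,9,11,13,15): 1⊕1⊕1⊕0⊕0⊕1⊕1⊕0 = 1
s2 (pos 2,3,6,7,10,11,14,15): 1⊕1⊕0⊕0⊕0⊕1⊕1⊕0 = 0
s4 (pos 4,5,6,7,12,13,14,15): 0⊕1⊕0⊕0⊕0⊕1⊕1⊕0 = 1
s8 (pos 8,9,10,11,12,13,14,15): 0⊕0⊕0⊕1⊕0⊕1⊕1⊕0 = 1
Syndrome s8…s1 = 1101 → error at position 13.

1101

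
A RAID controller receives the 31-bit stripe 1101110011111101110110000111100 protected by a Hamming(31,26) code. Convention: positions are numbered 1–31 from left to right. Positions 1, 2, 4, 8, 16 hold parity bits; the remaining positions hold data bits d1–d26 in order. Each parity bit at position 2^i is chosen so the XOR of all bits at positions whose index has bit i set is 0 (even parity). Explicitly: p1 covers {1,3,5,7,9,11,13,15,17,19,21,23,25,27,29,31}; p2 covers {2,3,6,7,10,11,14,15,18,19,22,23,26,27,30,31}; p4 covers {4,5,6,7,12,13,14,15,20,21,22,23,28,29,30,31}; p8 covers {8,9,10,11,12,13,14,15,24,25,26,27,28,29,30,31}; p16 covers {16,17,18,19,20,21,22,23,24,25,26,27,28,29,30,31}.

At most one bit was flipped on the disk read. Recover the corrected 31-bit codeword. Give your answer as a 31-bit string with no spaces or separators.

s1 (pos 1,3,5,7,9,11,13,15,17,19,21,23,25,27,29,31): 1⊕0⊕1⊕0⊕1⊕1⊕1⊕0⊕1⊕0⊕1⊕0⊕0⊕1⊕1⊕0 = 1
s2 (pos 2,3,6,7,10,11,14,15,18,19,22,23,26,27,30,31): 1⊕0⊕1⊕0⊕1⊕1⊕1⊕0⊕1⊕0⊕0⊕0⊕1⊕1⊕0⊕0 = 0
s4 (pos 4,5,6,7,12,13,14,15,20,21,22,23,28,29,30,31): 1⊕1⊕1⊕0⊕1⊕1⊕1⊕0⊕1⊕1⊕0⊕0⊕1⊕1⊕0⊕0 = 0
s8 (pos 8,9,10,11,12,13,14,15,24,25,26,27,28,29,30,31): 0⊕1⊕1⊕1⊕1⊕1⊕1⊕0⊕0⊕0⊕1⊕1⊕1⊕1⊕0⊕0 = 0
s16 (pos 16,17,18,19,20,21,22,23,24,25,26,27,28,29,30,31): 1⊕1⊕1⊕0⊕1⊕1⊕0⊕0⊕0⊕0⊕1⊕1⊕1⊕1⊕0⊕0 = 1
Syndrome s16…s1 = 10001 → error at position 17.
Flip position 17: 1101110011111101110110000111100 → 1101110011111101010110000111100

1101110011111101010110000111100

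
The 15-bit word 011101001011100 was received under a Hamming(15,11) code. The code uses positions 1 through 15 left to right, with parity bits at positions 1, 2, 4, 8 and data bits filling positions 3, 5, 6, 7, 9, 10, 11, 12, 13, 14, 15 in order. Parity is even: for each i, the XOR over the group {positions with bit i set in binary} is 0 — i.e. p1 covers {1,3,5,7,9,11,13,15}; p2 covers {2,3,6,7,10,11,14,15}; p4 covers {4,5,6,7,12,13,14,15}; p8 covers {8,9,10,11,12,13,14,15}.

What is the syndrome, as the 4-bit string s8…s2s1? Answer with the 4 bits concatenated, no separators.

s1 (pos 1,3,5,7,9,11,13,15): 0⊕1⊕0⊕0⊕1⊕1⊕1⊕0 = 0
s2 (pos 2,3,6,7,10,11,14,15): 1⊕1⊕1⊕0⊕0⊕1⊕0⊕0 = 0
s4 (pos 4,5,6,7,12,13,14,15): 1⊕0⊕1⊕0⊕1⊕1⊕0⊕0 = 0
s8 (pos 8,9,10,11,12,13,14,15): 0⊕1⊕0⊕1⊕1⊕1⊕0⊕0 = 0
Syndrome s8…s1 = 0000 → no error.

0000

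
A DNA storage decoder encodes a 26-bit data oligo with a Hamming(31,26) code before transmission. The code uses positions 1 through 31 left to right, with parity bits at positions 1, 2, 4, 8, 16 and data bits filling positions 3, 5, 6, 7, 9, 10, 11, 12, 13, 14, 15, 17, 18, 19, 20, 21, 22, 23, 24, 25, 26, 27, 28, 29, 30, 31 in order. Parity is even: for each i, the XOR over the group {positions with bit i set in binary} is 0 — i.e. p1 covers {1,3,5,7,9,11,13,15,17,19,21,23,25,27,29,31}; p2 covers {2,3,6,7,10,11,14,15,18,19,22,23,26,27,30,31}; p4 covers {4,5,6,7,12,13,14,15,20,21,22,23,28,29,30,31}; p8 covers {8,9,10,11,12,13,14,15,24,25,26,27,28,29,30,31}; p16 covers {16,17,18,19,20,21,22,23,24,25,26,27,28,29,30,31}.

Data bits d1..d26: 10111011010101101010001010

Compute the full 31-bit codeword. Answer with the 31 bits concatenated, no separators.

0010011110110101101101010001010

Place data at non-parity positions: p1 p2 1 p4 0 1 1 p8 1 0 1 1 0 1 0 p16 1 0 1 1 0 1 0 1 0 0 0 1 0 1 0
p1 (pos 1,3,5,7,9,11,13,15,17,19,21,23,25,27,29,31): XOR of data positions = 1⊕0⊕1⊕1⊕1⊕0⊕0⊕1⊕1⊕0⊕0⊕0⊕0⊕0⊕0 = 0
p2 (pos 2,3,6,7,10,11,14,15,18,19,22,23,26,27,30,31): XOR of data positions = 1⊕1⊕1⊕0⊕1⊕1⊕0⊕0⊕1⊕1⊕0⊕0⊕0⊕1⊕0 = 0
p4 (pos 4,5,6,7,12,13,14,15,20,21,22,23,28,29,30,31): XOR of data positions = 0⊕1⊕1⊕1⊕0⊕1⊕0⊕1⊕0⊕1⊕0⊕1⊕0⊕1⊕0 = 0
p8 (pos 8,9,10,11,12,13,14,15,24,25,26,27,28,29,30,31): XOR of data positions = 1⊕0⊕1⊕1⊕0⊕1⊕0⊕1⊕0⊕0⊕0⊕1⊕0⊕1⊕0 = 1
p16 (pos 16,17,18,19,20,21,22,23,24,25,26,27,28,29,30,31): XOR of data positions = 1⊕0⊕1⊕1⊕0⊕1⊕0⊕1⊕0⊕0⊕0⊕1⊕0⊕1⊕0 = 1
Codeword: 0010011110110101101101010001010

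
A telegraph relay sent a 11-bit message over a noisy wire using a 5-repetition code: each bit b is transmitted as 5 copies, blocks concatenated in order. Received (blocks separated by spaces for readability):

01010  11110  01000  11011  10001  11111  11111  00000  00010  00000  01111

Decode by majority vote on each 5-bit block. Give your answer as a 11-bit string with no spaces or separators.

Block 1 (01010): 2 ones → 0
Block 2 (11110): 4 ones → 1
Block 3 (01000): 1 one → 0
Block 4 (11011): 4 ones → 1
Block 5 (10001): 2 ones → 0
Block 6 (11111): 5 ones → 1
Block 7 (11111): 5 ones → 1
Block 8 (00000): 0 ones → 0
Block 9 (00010): 1 one → 0
Block 10 (00000): 0 ones → 0
Block 11 (01111): 4 ones → 1

01010110001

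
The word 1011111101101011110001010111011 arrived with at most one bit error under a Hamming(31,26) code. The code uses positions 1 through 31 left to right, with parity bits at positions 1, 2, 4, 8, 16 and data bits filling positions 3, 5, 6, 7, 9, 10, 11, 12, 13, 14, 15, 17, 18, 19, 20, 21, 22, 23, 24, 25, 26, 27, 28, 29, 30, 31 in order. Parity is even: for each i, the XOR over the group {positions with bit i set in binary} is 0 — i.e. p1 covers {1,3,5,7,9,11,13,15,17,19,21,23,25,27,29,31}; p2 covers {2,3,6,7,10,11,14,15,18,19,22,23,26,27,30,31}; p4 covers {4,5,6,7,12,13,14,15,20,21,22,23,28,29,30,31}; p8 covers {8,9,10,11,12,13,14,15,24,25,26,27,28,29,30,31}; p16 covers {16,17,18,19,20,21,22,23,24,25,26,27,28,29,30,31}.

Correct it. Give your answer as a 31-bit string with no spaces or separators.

1011111001101011110001010111011

s1 (pos 1,3,5,7,9,11,13,15,17,19,21,23,25,27,29,31): 1⊕1⊕1⊕1⊕0⊕1⊕1⊕1⊕1⊕0⊕0⊕0⊕0⊕1⊕0⊕1 = 0
s2 (pos 2,3,6,7,10,11,14,15,18,19,22,23,26,27,30,31): 0⊕1⊕1⊕1⊕1⊕1⊕0⊕1⊕1⊕0⊕1⊕0⊕1⊕1⊕1⊕1 = 0
s4 (pos 4,5,6,7,12,13,14,15,20,21,22,23,28,29,30,31): 1⊕1⊕1⊕1⊕0⊕1⊕0⊕1⊕0⊕0⊕1⊕0⊕1⊕0⊕1⊕1 = 0
s8 (pos 8,9,10,11,12,13,14,15,24,25,26,27,28,29,30,31): 1⊕0⊕1⊕1⊕0⊕1⊕0⊕1⊕1⊕0⊕1⊕1⊕1⊕0⊕1⊕1 = 1
s16 (pos 16,17,18,19,20,21,22,23,24,25,26,27,28,29,30,31): 1⊕1⊕1⊕0⊕0⊕0⊕1⊕0⊕1⊕0⊕1⊕1⊕1⊕0⊕1⊕1 = 0
Syndrome s16…s1 = 01000 → error at position 8.
Flip position 8: 1011111101101011110001010111011 → 1011111001101011110001010111011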